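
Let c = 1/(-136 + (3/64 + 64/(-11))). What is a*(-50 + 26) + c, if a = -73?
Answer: 174861160/99807 ≈ 1752.0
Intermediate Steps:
c = -704/99807 (c = 1/(-136 + (3*(1/64) + 64*(-1/11))) = 1/(-136 + (3/64 - 64/11)) = 1/(-136 - 4063/704) = 1/(-99807/704) = -704/99807 ≈ -0.0070536)
a*(-50 + 26) + c = -73*(-50 + 26) - 704/99807 = -73*(-24) - 704/99807 = 1752 - 704/99807 = 174861160/99807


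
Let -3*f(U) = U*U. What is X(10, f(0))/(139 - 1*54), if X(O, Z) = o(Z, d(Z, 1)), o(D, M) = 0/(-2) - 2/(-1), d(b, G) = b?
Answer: 2/85 ≈ 0.023529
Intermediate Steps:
f(U) = -U²/3 (f(U) = -U*U/3 = -U²/3)
o(D, M) = 2 (o(D, M) = 0*(-½) - 2*(-1) = 0 + 2 = 2)
X(O, Z) = 2
X(10, f(0))/(139 - 1*54) = 2/(139 - 1*54) = 2/(139 - 54) = 2/85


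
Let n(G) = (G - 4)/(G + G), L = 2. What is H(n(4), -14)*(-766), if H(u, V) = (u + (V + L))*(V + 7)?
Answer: -64344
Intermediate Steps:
n(G) = (-4 + G)/(2*G) (n(G) = (-4 + G)/((2*G)) = (-4 + G)*(1/(2*G)) = (-4 + G)/(2*G))
H(u, V) = (7 + V)*(2 + V + u) (H(u, V) = (u + (V + 2))*(V + 7) = (u + (2 + V))*(7 + V) = (2 + V + u)*(7 + V) = (7 + V)*(2 + V + u))
H(n(4), -14)*(-766) = (14 + (-14)**2 + 7*((1/2)*(-4 + 4)/4) + 9*(-14) - 7*(-4 + 4)/4)*(-766) = (14 + 196 + 7*((1/2)*(1/4)*0) - 126 - 7*0/4)*(-766) = (14 + 196 + 7*0 - 126 - 14*0)*(-766) = (14 + 196 + 0 - 126 + 0)*(-766) = 84*(-766) = -64344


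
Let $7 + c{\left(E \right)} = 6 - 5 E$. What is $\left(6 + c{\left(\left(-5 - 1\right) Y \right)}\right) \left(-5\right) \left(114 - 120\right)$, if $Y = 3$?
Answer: $2850$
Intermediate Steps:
$c{\left(E \right)} = -1 - 5 E$ ($c{\left(E \right)} = -7 - \left(-6 + 5 E\right) = -1 - 5 E$)
$\left(6 + c{\left(\left(-5 - 1\right) Y \right)}\right) \left(-5\right) \left(114 - 120\right) = \left(6 - \left(1 + 5 \left(-5 - 1\right) 3\right)\right) \left(-5\right) \left(114 - 120\right) = \left(6 - \left(1 + 5 \left(\left(-6\right) 3\right)\right)\right) \left(-5\right) \left(-6\right) = \left(6 - -89\right) \left(-5\right) \left(-6\right) = \left(6 + \left(-1 + 90\right)\right) \left(-5\right) \left(-6\right) = \left(6 + 89\right) \left(-5\right) \left(-6\right) = 95 \left(-5\right) \left(-6\right) = \left(-475\right) \left(-6\right) = 2850$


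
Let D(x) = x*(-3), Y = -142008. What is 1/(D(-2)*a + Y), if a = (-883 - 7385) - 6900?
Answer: -1/233016 ≈ -4.2915e-6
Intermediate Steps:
a = -15168 (a = -8268 - 6900 = -15168)
D(x) = -3*x
1/(D(-2)*a + Y) = 1/(-3*(-2)*(-15168) - 142008) = 1/(6*(-15168) - 142008) = 1/(-91008 - 142008) = 1/(-233016) = -1/233016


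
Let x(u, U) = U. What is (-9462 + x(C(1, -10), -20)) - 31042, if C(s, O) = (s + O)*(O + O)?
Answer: -40524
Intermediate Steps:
C(s, O) = 2*O*(O + s) (C(s, O) = (O + s)*(2*O) = 2*O*(O + s))
(-9462 + x(C(1, -10), -20)) - 31042 = (-9462 - 20) - 31042 = -9482 - 31042 = -40524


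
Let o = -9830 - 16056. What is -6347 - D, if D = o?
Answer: 19539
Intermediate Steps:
o = -25886
D = -25886
-6347 - D = -6347 - 1*(-25886) = -6347 + 25886 = 19539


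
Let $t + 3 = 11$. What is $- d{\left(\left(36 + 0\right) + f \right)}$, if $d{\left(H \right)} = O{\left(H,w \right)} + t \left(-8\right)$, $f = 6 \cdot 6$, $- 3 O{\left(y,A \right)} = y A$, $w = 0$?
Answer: $64$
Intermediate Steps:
$O{\left(y,A \right)} = - \frac{A y}{3}$ ($O{\left(y,A \right)} = - \frac{y A}{3} = - \frac{A y}{3}$)
$t = 8$ ($t = -3 + 11 = 8$)
$f = 36$
$d{\left(H \right)} = -64$ ($d{\left(H \right)} = \left(- \frac{1}{3}\right) 0 H + 8 \left(-8\right) = 0 - 64 = -64$)
$- d{\left(\left(36 + 0\right) + f \right)} = \left(-1\right) \left(-64\right) = 64$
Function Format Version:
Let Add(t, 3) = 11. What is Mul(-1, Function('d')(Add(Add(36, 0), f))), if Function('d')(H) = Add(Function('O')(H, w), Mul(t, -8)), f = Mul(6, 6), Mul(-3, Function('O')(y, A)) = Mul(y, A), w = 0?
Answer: 64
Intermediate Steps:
Function('O')(y, A) = Mul(Rational(-1, 3), A, y) (Function('O')(y, A) = Mul(Rational(-1, 3), Mul(y, A)) = Mul(Rational(-1, 3), Mul(A, y)) = Mul(Rational(-1, 3), A, y))
t = 8 (t = Add(-3, 11) = 8)
f = 36
Function('d')(H) = -64 (Function('d')(H) = Add(Mul(Rational(-1, 3), 0, H), Mul(8, -8)) = Add(0, -64) = -64)
Mul(-1, Function('d')(Add(Add(36, 0), f))) = Mul(-1, -64) = 64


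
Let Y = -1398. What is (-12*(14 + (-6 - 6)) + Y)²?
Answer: 2022084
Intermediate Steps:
(-12*(14 + (-6 - 6)) + Y)² = (-12*(14 + (-6 - 6)) - 1398)² = (-12*(14 - 12) - 1398)² = (-12*2 - 1398)² = (-24 - 1398)² = (-1422)² = 2022084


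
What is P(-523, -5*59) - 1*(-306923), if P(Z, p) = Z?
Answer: 306400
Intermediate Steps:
P(-523, -5*59) - 1*(-306923) = -523 - 1*(-306923) = -523 + 306923 = 306400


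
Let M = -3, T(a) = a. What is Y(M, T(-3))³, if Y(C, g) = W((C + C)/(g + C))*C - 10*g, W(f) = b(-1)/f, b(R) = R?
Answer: 35937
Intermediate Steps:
W(f) = -1/f
Y(C, g) = -21*g/2 - C/2 (Y(C, g) = (-1/((C + C)/(g + C)))*C - 10*g = (-1/((2*C)/(C + g)))*C - 10*g = (-1/(2*C/(C + g)))*C - 10*g = (-(C + g)/(2*C))*C - 10*g = (-C/2 - g/2) - 10*g = -21*g/2 - C/2)
Y(M, T(-3))³ = (-21/2*(-3) - ½*(-3))³ = (63/2 + 3/2)³ = 33³ = 35937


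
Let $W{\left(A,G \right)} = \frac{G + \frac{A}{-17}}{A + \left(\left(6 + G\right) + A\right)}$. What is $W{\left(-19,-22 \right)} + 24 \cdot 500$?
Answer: $\frac{11016355}{918} \approx 12000.0$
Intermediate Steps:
$W{\left(A,G \right)} = \frac{G - \frac{A}{17}}{6 + G + 2 A}$ ($W{\left(A,G \right)} = \frac{G + A \left(- \frac{1}{17}\right)}{A + \left(6 + A + G\right)} = \frac{G - \frac{A}{17}}{6 + G + 2 A}$)
$W{\left(-19,-22 \right)} + 24 \cdot 500 = \frac{-22 - - \frac{19}{17}}{6 - 22 + 2 \left(-19\right)} + 24 \cdot 500 = \frac{-22 + \frac{19}{17}}{6 - 22 - 38} + 12000 = \frac{1}{-54} \left(- \frac{355}{17}\right) + 12000 = \left(- \frac{1}{54}\right) \left(- \frac{355}{17}\right) + 12000 = \frac{355}{918} + 12000 = \frac{11016355}{918}$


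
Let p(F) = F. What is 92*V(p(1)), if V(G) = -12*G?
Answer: -1104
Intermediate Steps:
92*V(p(1)) = 92*(-12*1) = 92*(-12) = -1104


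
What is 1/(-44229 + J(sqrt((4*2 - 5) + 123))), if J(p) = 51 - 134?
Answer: -1/44312 ≈ -2.2567e-5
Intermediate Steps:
J(p) = -83
1/(-44229 + J(sqrt((4*2 - 5) + 123))) = 1/(-44229 - 83) = 1/(-44312) = -1/44312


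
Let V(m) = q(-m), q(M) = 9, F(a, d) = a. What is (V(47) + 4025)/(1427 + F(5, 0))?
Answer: 2017/716 ≈ 2.8170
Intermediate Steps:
V(m) = 9
(V(47) + 4025)/(1427 + F(5, 0)) = (9 + 4025)/(1427 + 5) = 4034/1432 = 4034*(1/1432) = 2017/716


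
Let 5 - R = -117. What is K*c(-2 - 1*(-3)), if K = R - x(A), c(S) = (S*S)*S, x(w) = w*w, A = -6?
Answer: 86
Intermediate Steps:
R = 122 (R = 5 - 1*(-117) = 5 + 117 = 122)
x(w) = w**2
c(S) = S**3 (c(S) = S**2*S = S**3)
K = 86 (K = 122 - 1*(-6)**2 = 122 - 1*36 = 122 - 36 = 86)
K*c(-2 - 1*(-3)) = 86*(-2 - 1*(-3))**3 = 86*(-2 + 3)**3 = 86*1**3 = 86*1 = 86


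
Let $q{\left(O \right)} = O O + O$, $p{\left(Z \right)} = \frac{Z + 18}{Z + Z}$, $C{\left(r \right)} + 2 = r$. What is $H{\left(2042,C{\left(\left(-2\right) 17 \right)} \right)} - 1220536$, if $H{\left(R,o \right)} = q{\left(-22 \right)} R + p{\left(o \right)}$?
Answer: $- \frac{1108527}{4} \approx -2.7713 \cdot 10^{5}$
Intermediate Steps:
$C{\left(r \right)} = -2 + r$
$p{\left(Z \right)} = \frac{18 + Z}{2 Z}$
$q{\left(O \right)} = O + O^{2}$ ($q{\left(O \right)} = O^{2} + O = O + O^{2}$)
$H{\left(R,o \right)} = 462 R + \frac{18 + o}{2 o}$ ($H{\left(R,o \right)} = - 22 \left(1 - 22\right) R + \frac{18 + o}{2 o} = \left(-22\right) \left(-21\right) R + \frac{18 + o}{2 o} = 462 R + \frac{18 + o}{2 o}$)
$H{\left(2042,C{\left(\left(-2\right) 17 \right)} \right)} - 1220536 = \left(\frac{1}{2} + \frac{9}{-2 - 34} + 462 \cdot 2042\right) - 1220536 = \left(\frac{1}{2} + \frac{9}{-2 - 34} + 943404\right) - 1220536 = \left(\frac{1}{2} + \frac{9}{-36} + 943404\right) - 1220536 = \left(\frac{1}{2} + 9 \left(- \frac{1}{36}\right) + 943404\right) - 1220536 = \left(\frac{1}{2} - \frac{1}{4} + 943404\right) - 1220536 = \frac{3773617}{4} - 1220536 = - \frac{1108527}{4}$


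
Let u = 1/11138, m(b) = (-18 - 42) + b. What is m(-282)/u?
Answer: -3809196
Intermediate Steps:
m(b) = -60 + b
u = 1/11138 ≈ 8.9783e-5
m(-282)/u = (-60 - 282)/(1/11138) = -342*11138 = -3809196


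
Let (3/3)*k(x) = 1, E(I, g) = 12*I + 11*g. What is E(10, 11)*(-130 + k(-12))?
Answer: -31089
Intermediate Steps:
E(I, g) = 11*g + 12*I
k(x) = 1
E(10, 11)*(-130 + k(-12)) = (11*11 + 12*10)*(-130 + 1) = (121 + 120)*(-129) = 241*(-129) = -31089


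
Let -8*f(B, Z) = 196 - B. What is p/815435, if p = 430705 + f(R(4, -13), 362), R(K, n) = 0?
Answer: 861361/1630870 ≈ 0.52816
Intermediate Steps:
f(B, Z) = -49/2 + B/8 (f(B, Z) = -(196 - B)/8 = -49/2 + B/8)
p = 861361/2 (p = 430705 + (-49/2 + (⅛)*0) = 430705 + (-49/2 + 0) = 430705 - 49/2 = 861361/2 ≈ 4.3068e+5)
p/815435 = (861361/2)/815435 = (861361/2)*(1/815435) = 861361/1630870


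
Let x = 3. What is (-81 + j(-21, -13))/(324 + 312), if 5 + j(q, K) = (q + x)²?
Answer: 119/318 ≈ 0.37421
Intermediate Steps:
j(q, K) = -5 + (3 + q)² (j(q, K) = -5 + (q + 3)² = -5 + (3 + q)²)
(-81 + j(-21, -13))/(324 + 312) = (-81 + (-5 + (3 - 21)²))/(324 + 312) = (-81 + (-5 + (-18)²))/636 = (-81 + (-5 + 324))*(1/636) = (-81 + 319)*(1/636) = 238*(1/636) = 119/318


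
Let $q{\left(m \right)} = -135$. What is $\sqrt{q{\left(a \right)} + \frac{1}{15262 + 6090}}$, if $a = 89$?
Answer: $\frac{i \sqrt{15386886422}}{10676} \approx 11.619 i$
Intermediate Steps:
$\sqrt{q{\left(a \right)} + \frac{1}{15262 + 6090}} = \sqrt{-135 + \frac{1}{15262 + 6090}} = \sqrt{-135 + \frac{1}{21352}} = \sqrt{- \frac{2882519}{21352}} = \frac{i \sqrt{15386886422}}{10676}$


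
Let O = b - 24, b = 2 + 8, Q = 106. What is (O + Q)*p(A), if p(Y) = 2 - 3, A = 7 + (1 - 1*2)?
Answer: -92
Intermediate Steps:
A = 6 (A = 7 + (1 - 2) = 7 - 1 = 6)
b = 10
p(Y) = -1
O = -14 (O = 10 - 24 = -14)
(O + Q)*p(A) = (-14 + 106)*(-1) = 92*(-1) = -92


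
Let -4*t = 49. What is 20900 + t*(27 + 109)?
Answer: 19234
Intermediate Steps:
t = -49/4 (t = -¼*49 = -49/4 ≈ -12.250)
20900 + t*(27 + 109) = 20900 - 49*(27 + 109)/4 = 20900 - 49/4*136 = 20900 - 1666 = 19234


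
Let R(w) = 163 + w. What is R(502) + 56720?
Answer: 57385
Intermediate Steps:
R(502) + 56720 = (163 + 502) + 56720 = 665 + 56720 = 57385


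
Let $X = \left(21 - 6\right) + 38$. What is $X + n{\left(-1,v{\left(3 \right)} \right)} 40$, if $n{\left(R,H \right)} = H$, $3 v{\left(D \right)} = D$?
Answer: $93$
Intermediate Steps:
$v{\left(D \right)} = \frac{D}{3}$
$X = 53$ ($X = \left(21 - 6\right) + 38 = 15 + 38 = 53$)
$X + n{\left(-1,v{\left(3 \right)} \right)} 40 = 53 + \frac{1}{3} \cdot 3 \cdot 40 = 53 + 1 \cdot 40 = 53 + 40 = 93$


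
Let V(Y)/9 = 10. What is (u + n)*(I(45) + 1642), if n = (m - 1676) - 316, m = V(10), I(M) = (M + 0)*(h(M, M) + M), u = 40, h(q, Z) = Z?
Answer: -10598504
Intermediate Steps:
V(Y) = 90 (V(Y) = 9*10 = 90)
I(M) = 2*M² (I(M) = (M + 0)*(M + M) = M*(2*M) = 2*M²)
m = 90
n = -1902 (n = (90 - 1676) - 316 = -1586 - 316 = -1902)
(u + n)*(I(45) + 1642) = (40 - 1902)*(2*45² + 1642) = -1862*(2*2025 + 1642) = -1862*(4050 + 1642) = -1862*5692 = -10598504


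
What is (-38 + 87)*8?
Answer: 392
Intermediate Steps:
(-38 + 87)*8 = 49*8 = 392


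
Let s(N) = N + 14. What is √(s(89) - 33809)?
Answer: I*√33706 ≈ 183.59*I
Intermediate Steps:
s(N) = 14 + N
√(s(89) - 33809) = √((14 + 89) - 33809) = √(103 - 33809) = √(-33706) = I*√33706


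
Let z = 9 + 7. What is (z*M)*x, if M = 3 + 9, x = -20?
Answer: -3840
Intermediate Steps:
z = 16
M = 12
(z*M)*x = (16*12)*(-20) = 192*(-20) = -3840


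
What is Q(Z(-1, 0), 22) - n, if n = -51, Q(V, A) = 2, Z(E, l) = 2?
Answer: 53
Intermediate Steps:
Q(Z(-1, 0), 22) - n = 2 - 1*(-51) = 2 + 51 = 53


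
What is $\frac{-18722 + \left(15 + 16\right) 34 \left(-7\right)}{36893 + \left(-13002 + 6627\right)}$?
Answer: $- \frac{13050}{15259} \approx -0.85523$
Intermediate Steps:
$\frac{-18722 + \left(15 + 16\right) 34 \left(-7\right)}{36893 + \left(-13002 + 6627\right)} = \frac{-18722 + 31 \cdot 34 \left(-7\right)}{36893 - 6375} = \frac{-18722 + 1054 \left(-7\right)}{30518} = \left(-18722 - 7378\right) \frac{1}{30518} = \left(-26100\right) \frac{1}{30518} = - \frac{13050}{15259}$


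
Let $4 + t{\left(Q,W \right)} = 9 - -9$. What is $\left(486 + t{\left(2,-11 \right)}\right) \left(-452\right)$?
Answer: $-226000$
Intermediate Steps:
$t{\left(Q,W \right)} = 14$ ($t{\left(Q,W \right)} = -4 + \left(9 - -9\right) = -4 + \left(9 + 9\right) = -4 + 18 = 14$)
$\left(486 + t{\left(2,-11 \right)}\right) \left(-452\right) = \left(486 + 14\right) \left(-452\right) = 500 \left(-452\right) = -226000$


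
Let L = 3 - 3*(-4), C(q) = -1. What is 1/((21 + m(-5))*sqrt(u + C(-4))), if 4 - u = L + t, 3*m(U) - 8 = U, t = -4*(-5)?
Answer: -I*sqrt(2)/176 ≈ -0.0080353*I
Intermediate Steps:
t = 20
m(U) = 8/3 + U/3
L = 15 (L = 3 + 12 = 15)
u = -31 (u = 4 - (15 + 20) = 4 - 1*35 = 4 - 35 = -31)
1/((21 + m(-5))*sqrt(u + C(-4))) = 1/((21 + (8/3 + (1/3)*(-5)))*sqrt(-31 - 1)) = 1/((21 + (8/3 - 5/3))*sqrt(-32)) = 1/((21 + 1)*(4*I*sqrt(2))) = 1/(22*(4*I*sqrt(2))) = 1/(88*I*sqrt(2)) = -I*sqrt(2)/176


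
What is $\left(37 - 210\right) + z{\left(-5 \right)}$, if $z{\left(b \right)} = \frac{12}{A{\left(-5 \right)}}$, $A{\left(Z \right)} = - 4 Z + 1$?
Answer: $- \frac{1207}{7} \approx -172.43$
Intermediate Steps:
$A{\left(Z \right)} = 1 - 4 Z$
$z{\left(b \right)} = \frac{4}{7}$ ($z{\left(b \right)} = \frac{12}{1 - -20} = \frac{12}{1 + 20} = \frac{12}{21} = 12 \cdot \frac{1}{21} = \frac{4}{7}$)
$\left(37 - 210\right) + z{\left(-5 \right)} = \left(37 - 210\right) + \frac{4}{7} = -173 + \frac{4}{7} = - \frac{1207}{7}$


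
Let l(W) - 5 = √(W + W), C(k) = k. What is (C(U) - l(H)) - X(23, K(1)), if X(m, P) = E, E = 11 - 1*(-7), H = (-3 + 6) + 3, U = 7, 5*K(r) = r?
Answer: -16 - 2*√3 ≈ -19.464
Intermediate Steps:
K(r) = r/5
H = 6 (H = 3 + 3 = 6)
E = 18 (E = 11 + 7 = 18)
X(m, P) = 18
l(W) = 5 + √2*√W (l(W) = 5 + √(W + W) = 5 + √(2*W) = 5 + √2*√W)
(C(U) - l(H)) - X(23, K(1)) = (7 - (5 + √2*√6)) - 1*18 = (7 - (5 + 2*√3)) - 18 = (7 + (-5 - 2*√3)) - 18 = (2 - 2*√3) - 18 = -16 - 2*√3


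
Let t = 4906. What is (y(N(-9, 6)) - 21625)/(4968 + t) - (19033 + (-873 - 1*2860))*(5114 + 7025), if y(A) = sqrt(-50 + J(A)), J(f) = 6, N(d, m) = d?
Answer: -1833865457425/9874 + I*sqrt(11)/4937 ≈ -1.8573e+8 + 0.00067179*I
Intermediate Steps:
y(A) = 2*I*sqrt(11) (y(A) = sqrt(-50 + 6) = sqrt(-44) = 2*I*sqrt(11))
(y(N(-9, 6)) - 21625)/(4968 + t) - (19033 + (-873 - 1*2860))*(5114 + 7025) = (2*I*sqrt(11) - 21625)/(4968 + 4906) - (19033 + (-873 - 1*2860))*(5114 + 7025) = (-21625 + 2*I*sqrt(11))/9874 - (19033 + (-873 - 2860))*12139 = (-21625 + 2*I*sqrt(11))*(1/9874) - (19033 - 3733)*12139 = (-21625/9874 + I*sqrt(11)/4937) - 15300*12139 = (-21625/9874 + I*sqrt(11)/4937) - 1*185726700 = (-21625/9874 + I*sqrt(11)/4937) - 185726700 = -1833865457425/9874 + I*sqrt(11)/4937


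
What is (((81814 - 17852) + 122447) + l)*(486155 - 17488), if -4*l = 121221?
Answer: 292642704805/4 ≈ 7.3161e+10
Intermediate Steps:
l = -121221/4 (l = -¼*121221 = -121221/4 ≈ -30305.)
(((81814 - 17852) + 122447) + l)*(486155 - 17488) = (((81814 - 17852) + 122447) - 121221/4)*(486155 - 17488) = ((63962 + 122447) - 121221/4)*468667 = (186409 - 121221/4)*468667 = (624415/4)*468667 = 292642704805/4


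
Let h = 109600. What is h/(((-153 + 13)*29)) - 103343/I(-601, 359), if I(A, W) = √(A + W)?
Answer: -5480/203 + 103343*I*√2/22 ≈ -26.995 + 6643.1*I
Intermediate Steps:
h/(((-153 + 13)*29)) - 103343/I(-601, 359) = 109600/(((-153 + 13)*29)) - 103343/√(-601 + 359) = 109600/((-140*29)) - 103343*(-I*√2/22) = 109600/(-4060) - 103343*(-I*√2/22) = 109600*(-1/4060) - (-103343)*I*√2/22 = -5480/203 + 103343*I*√2/22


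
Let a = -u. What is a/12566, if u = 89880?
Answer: -44940/6283 ≈ -7.1526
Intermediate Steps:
a = -89880 (a = -1*89880 = -89880)
a/12566 = -89880/12566 = -89880*1/12566 = -44940/6283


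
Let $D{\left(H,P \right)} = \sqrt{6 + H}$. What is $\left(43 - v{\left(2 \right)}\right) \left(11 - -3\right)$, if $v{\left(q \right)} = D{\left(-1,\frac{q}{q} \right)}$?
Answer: $602 - 14 \sqrt{5} \approx 570.7$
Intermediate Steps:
$v{\left(q \right)} = \sqrt{5}$ ($v{\left(q \right)} = \sqrt{6 - 1} = \sqrt{5}$)
$\left(43 - v{\left(2 \right)}\right) \left(11 - -3\right) = \left(43 - \sqrt{5}\right) \left(11 - -3\right) = \left(43 - \sqrt{5}\right) \left(11 + 3\right) = \left(43 - \sqrt{5}\right) 14 = 602 - 14 \sqrt{5}$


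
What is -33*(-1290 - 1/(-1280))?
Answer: 54489567/1280 ≈ 42570.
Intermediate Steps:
-33*(-1290 - 1/(-1280)) = -33*(-1290 - 1*(-1/1280)) = -33*(-1290 + 1/1280) = -33*(-1651199/1280) = 54489567/1280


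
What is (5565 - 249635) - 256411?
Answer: -500481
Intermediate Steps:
(5565 - 249635) - 256411 = -244070 - 256411 = -500481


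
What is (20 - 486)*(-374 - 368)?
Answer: 345772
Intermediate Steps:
(20 - 486)*(-374 - 368) = -466*(-742) = 345772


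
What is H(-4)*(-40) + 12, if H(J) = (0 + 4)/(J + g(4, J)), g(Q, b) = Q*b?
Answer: 20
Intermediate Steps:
H(J) = 4/(5*J) (H(J) = (0 + 4)/(J + 4*J) = 4/((5*J)) = 4*(1/(5*J)) = 4/(5*J))
H(-4)*(-40) + 12 = ((4/5)/(-4))*(-40) + 12 = ((4/5)*(-1/4))*(-40) + 12 = -1/5*(-40) + 12 = 8 + 12 = 20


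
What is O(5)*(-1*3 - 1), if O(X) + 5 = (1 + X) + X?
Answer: -24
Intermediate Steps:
O(X) = -4 + 2*X (O(X) = -5 + ((1 + X) + X) = -5 + (1 + 2*X) = -4 + 2*X)
O(5)*(-1*3 - 1) = (-4 + 2*5)*(-1*3 - 1) = (-4 + 10)*(-3 - 1) = 6*(-4) = -24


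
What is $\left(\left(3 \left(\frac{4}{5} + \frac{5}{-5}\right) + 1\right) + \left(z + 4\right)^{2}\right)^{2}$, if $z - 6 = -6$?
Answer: $\frac{6724}{25} \approx 268.96$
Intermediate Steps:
$z = 0$ ($z = 6 - 6 = 0$)
$\left(\left(3 \left(\frac{4}{5} + \frac{5}{-5}\right) + 1\right) + \left(z + 4\right)^{2}\right)^{2} = \left(\left(3 \left(\frac{4}{5} + \frac{5}{-5}\right) + 1\right) + \left(0 + 4\right)^{2}\right)^{2} = \left(\left(3 \left(4 \cdot \frac{1}{5} + 5 \left(- \frac{1}{5}\right)\right) + 1\right) + 4^{2}\right)^{2} = \left(\left(3 \left(\frac{4}{5} - 1\right) + 1\right) + 16\right)^{2} = \left(\left(3 \left(- \frac{1}{5}\right) + 1\right) + 16\right)^{2} = \left(\left(- \frac{3}{5} + 1\right) + 16\right)^{2} = \left(\frac{2}{5} + 16\right)^{2} = \left(\frac{82}{5}\right)^{2} = \frac{6724}{25}$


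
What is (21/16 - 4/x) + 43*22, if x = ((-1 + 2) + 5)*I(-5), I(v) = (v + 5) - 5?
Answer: 227387/240 ≈ 947.45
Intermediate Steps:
I(v) = v (I(v) = (5 + v) - 5 = v)
x = -30 (x = ((-1 + 2) + 5)*(-5) = (1 + 5)*(-5) = 6*(-5) = -30)
(21/16 - 4/x) + 43*22 = (21/16 - 4/(-30)) + 43*22 = (21*(1/16) - 4*(-1/30)) + 946 = (21/16 + 2/15) + 946 = 347/240 + 946 = 227387/240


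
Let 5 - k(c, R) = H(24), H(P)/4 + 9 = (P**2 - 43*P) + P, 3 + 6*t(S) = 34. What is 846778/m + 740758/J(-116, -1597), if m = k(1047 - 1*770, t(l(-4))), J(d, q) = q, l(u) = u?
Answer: 41903564/2825093 ≈ 14.833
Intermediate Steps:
t(S) = 31/6 (t(S) = -1/2 + (1/6)*34 = -1/2 + 17/3 = 31/6)
H(P) = -36 - 168*P + 4*P**2 (H(P) = -36 + 4*((P**2 - 43*P) + P) = -36 + 4*(P**2 - 42*P) = -36 + (-168*P + 4*P**2) = -36 - 168*P + 4*P**2)
k(c, R) = 1769 (k(c, R) = 5 - (-36 - 168*24 + 4*24**2) = 5 - (-36 - 4032 + 4*576) = 5 - (-36 - 4032 + 2304) = 5 - 1*(-1764) = 5 + 1764 = 1769)
m = 1769
846778/m + 740758/J(-116, -1597) = 846778/1769 + 740758/(-1597) = 846778*(1/1769) + 740758*(-1/1597) = 846778/1769 - 740758/1597 = 41903564/2825093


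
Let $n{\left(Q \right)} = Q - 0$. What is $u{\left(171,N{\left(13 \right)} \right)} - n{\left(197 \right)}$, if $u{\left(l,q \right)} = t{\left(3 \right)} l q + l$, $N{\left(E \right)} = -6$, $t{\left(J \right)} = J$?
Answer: $-3104$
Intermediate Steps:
$u{\left(l,q \right)} = l + 3 l q$ ($u{\left(l,q \right)} = 3 l q + l = l + 3 l q$)
$n{\left(Q \right)} = Q$ ($n{\left(Q \right)} = Q + 0 = Q$)
$u{\left(171,N{\left(13 \right)} \right)} - n{\left(197 \right)} = 171 \left(1 + 3 \left(-6\right)\right) - 197 = 171 \left(1 - 18\right) - 197 = 171 \left(-17\right) - 197 = -2907 - 197 = -3104$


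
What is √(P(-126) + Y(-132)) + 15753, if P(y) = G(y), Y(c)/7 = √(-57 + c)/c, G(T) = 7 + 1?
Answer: 15753 + √(3872 - 77*I*√21)/22 ≈ 15756.0 - 0.12875*I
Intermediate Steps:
G(T) = 8
Y(c) = 7*√(-57 + c)/c (Y(c) = 7*(√(-57 + c)/c) = 7*√(-57 + c)/c)
P(y) = 8
√(P(-126) + Y(-132)) + 15753 = √(8 + 7*√(-57 - 132)/(-132)) + 15753 = √(8 + 7*(-1/132)*√(-189)) + 15753 = √(8 + 7*(-1/132)*(3*I*√21)) + 15753 = √(8 - 7*I*√21/44) + 15753 = 15753 + √(8 - 7*I*√21/44)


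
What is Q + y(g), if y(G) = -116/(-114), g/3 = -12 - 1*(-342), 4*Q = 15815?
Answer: 901687/228 ≈ 3954.8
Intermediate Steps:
Q = 15815/4 (Q = (¼)*15815 = 15815/4 ≈ 3953.8)
g = 990 (g = 3*(-12 - 1*(-342)) = 3*(-12 + 342) = 3*330 = 990)
y(G) = 58/57 (y(G) = -116*(-1/114) = 58/57)
Q + y(g) = 15815/4 + 58/57 = 901687/228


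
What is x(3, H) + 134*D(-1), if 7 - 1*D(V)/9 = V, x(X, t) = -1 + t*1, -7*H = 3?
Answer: 67526/7 ≈ 9646.6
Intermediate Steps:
H = -3/7 (H = -⅐*3 = -3/7 ≈ -0.42857)
x(X, t) = -1 + t
D(V) = 63 - 9*V
x(3, H) + 134*D(-1) = (-1 - 3/7) + 134*(63 - 9*(-1)) = -10/7 + 134*(63 + 9) = -10/7 + 134*72 = -10/7 + 9648 = 67526/7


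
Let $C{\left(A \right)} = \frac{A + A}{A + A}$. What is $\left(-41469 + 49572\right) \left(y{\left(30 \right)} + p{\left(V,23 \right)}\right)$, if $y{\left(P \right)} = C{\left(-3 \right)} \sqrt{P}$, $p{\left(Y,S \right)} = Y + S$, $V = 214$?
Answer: $1920411 + 8103 \sqrt{30} \approx 1.9648 \cdot 10^{6}$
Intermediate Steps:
$C{\left(A \right)} = 1$ ($C{\left(A \right)} = \frac{2 A}{2 A} = 2 A \frac{1}{2 A} = 1$)
$p{\left(Y,S \right)} = S + Y$
$y{\left(P \right)} = \sqrt{P}$ ($y{\left(P \right)} = 1 \sqrt{P} = \sqrt{P}$)
$\left(-41469 + 49572\right) \left(y{\left(30 \right)} + p{\left(V,23 \right)}\right) = \left(-41469 + 49572\right) \left(\sqrt{30} + \left(23 + 214\right)\right) = 8103 \left(\sqrt{30} + 237\right) = 8103 \left(237 + \sqrt{30}\right) = 1920411 + 8103 \sqrt{30}$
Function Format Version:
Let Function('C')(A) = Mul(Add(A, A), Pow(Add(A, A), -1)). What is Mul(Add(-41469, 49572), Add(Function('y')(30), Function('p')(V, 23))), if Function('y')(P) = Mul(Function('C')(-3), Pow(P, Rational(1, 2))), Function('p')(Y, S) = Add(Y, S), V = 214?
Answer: Add(1920411, Mul(8103, Pow(30, Rational(1, 2)))) ≈ 1.9648e+6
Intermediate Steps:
Function('C')(A) = 1 (Function('C')(A) = Mul(Mul(2, A), Pow(Mul(2, A), -1)) = Mul(Mul(2, A), Mul(Rational(1, 2), Pow(A, -1))) = 1)
Function('p')(Y, S) = Add(S, Y)
Function('y')(P) = Pow(P, Rational(1, 2)) (Function('y')(P) = Mul(1, Pow(P, Rational(1, 2))) = Pow(P, Rational(1, 2)))
Mul(Add(-41469, 49572), Add(Function('y')(30), Function('p')(V, 23))) = Mul(Add(-41469, 49572), Add(Pow(30, Rational(1, 2)), Add(23, 214))) = Mul(8103, Add(Pow(30, Rational(1, 2)), 237)) = Mul(8103, Add(237, Pow(30, Rational(1, 2)))) = Add(1920411, Mul(8103, Pow(30, Rational(1, 2))))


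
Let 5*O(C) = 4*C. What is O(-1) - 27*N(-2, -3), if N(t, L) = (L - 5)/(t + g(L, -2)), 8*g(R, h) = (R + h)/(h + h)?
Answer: -34796/295 ≈ -117.95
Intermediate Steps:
O(C) = 4*C/5 (O(C) = (4*C)/5 = 4*C/5)
g(R, h) = (R + h)/(16*h) (g(R, h) = ((R + h)/(h + h))/8 = ((R + h)/((2*h)))/8 = ((R + h)*(1/(2*h)))/8 = ((R + h)/(2*h))/8 = (R + h)/(16*h))
N(t, L) = (-5 + L)/(1/16 + t - L/32) (N(t, L) = (L - 5)/(t + (1/16)*(L - 2)/(-2)) = (-5 + L)/(t + (1/16)*(-½)*(-2 + L)) = (-5 + L)/(t + (1/16 - L/32)) = (-5 + L)/(1/16 + t - L/32))
O(-1) - 27*N(-2, -3) = (⅘)*(-1) - 864*(-5 - 3)/(2 - 1*(-3) + 32*(-2)) = -⅘ - 864*(-8)/(2 + 3 - 64) = -⅘ - 864*(-8)/(-59) = -⅘ - 864*(-1)*(-8)/59 = -⅘ - 27*256/59 = -⅘ - 6912/59 = -34796/295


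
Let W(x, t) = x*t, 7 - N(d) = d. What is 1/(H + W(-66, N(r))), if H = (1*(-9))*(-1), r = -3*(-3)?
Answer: 1/141 ≈ 0.0070922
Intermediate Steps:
r = 9
H = 9 (H = -9*(-1) = 9)
N(d) = 7 - d
W(x, t) = t*x
1/(H + W(-66, N(r))) = 1/(9 + (7 - 1*9)*(-66)) = 1/(9 + (7 - 9)*(-66)) = 1/(9 - 2*(-66)) = 1/(9 + 132) = 1/141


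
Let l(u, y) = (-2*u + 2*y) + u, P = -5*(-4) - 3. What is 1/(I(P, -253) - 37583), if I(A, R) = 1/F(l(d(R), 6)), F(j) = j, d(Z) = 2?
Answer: -10/375829 ≈ -2.6608e-5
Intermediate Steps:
P = 17 (P = 20 - 3 = 17)
l(u, y) = -u + 2*y
I(A, R) = ⅒ (I(A, R) = 1/(-1*2 + 2*6) = 1/(-2 + 12) = 1/10 = ⅒)
1/(I(P, -253) - 37583) = 1/(⅒ - 37583) = 1/(-375829/10) = -10/375829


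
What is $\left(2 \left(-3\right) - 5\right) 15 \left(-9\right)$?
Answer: $1485$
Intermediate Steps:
$\left(2 \left(-3\right) - 5\right) 15 \left(-9\right) = \left(-6 - 5\right) 15 \left(-9\right) = \left(-11\right) 15 \left(-9\right) = \left(-165\right) \left(-9\right) = 1485$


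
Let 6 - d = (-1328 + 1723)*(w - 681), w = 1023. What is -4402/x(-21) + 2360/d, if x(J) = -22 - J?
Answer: 148659352/33771 ≈ 4402.0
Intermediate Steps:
d = -135084 (d = 6 - (-1328 + 1723)*(1023 - 681) = 6 - 395*342 = 6 - 1*135090 = 6 - 135090 = -135084)
-4402/x(-21) + 2360/d = -4402/(-22 - 1*(-21)) + 2360/(-135084) = -4402/(-22 + 21) + 2360*(-1/135084) = -4402/(-1) - 590/33771 = -4402*(-1) - 590/33771 = 4402 - 590/33771 = 148659352/33771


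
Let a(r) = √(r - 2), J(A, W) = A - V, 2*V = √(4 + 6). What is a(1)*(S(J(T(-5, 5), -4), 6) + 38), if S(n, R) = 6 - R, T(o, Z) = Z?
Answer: 38*I ≈ 38.0*I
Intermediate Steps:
V = √10/2 (V = √(4 + 6)/2 = √10/2 ≈ 1.5811)
J(A, W) = A - √10/2
a(r) = √(-2 + r)
a(1)*(S(J(T(-5, 5), -4), 6) + 38) = √(-2 + 1)*((6 - 1*6) + 38) = √(-1)*((6 - 6) + 38) = I*(0 + 38) = I*38 = 38*I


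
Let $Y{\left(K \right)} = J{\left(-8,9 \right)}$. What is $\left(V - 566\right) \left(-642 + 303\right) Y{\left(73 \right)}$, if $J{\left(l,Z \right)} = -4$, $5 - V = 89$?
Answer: $-881400$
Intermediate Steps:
$V = -84$ ($V = 5 - 89 = -84$)
$Y{\left(K \right)} = -4$
$\left(V - 566\right) \left(-642 + 303\right) Y{\left(73 \right)} = \left(-84 - 566\right) \left(-642 + 303\right) \left(-4\right) = \left(-650\right) \left(-339\right) \left(-4\right) = 220350 \left(-4\right) = -881400$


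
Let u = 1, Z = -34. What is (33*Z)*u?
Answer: -1122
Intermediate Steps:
(33*Z)*u = (33*(-34))*1 = -1122*1 = -1122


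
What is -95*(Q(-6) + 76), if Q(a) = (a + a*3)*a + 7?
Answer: -21565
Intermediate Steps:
Q(a) = 7 + 4*a**2 (Q(a) = (a + 3*a)*a + 7 = (4*a)*a + 7 = 4*a**2 + 7 = 7 + 4*a**2)
-95*(Q(-6) + 76) = -95*((7 + 4*(-6)**2) + 76) = -95*((7 + 4*36) + 76) = -95*((7 + 144) + 76) = -95*(151 + 76) = -95*227 = -21565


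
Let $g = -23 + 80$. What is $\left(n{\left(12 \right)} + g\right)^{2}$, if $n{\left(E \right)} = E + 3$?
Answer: $5184$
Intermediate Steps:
$n{\left(E \right)} = 3 + E$
$g = 57$
$\left(n{\left(12 \right)} + g\right)^{2} = \left(\left(3 + 12\right) + 57\right)^{2} = \left(15 + 57\right)^{2} = 72^{2} = 5184$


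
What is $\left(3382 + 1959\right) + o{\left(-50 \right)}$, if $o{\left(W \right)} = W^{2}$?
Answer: $7841$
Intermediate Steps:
$\left(3382 + 1959\right) + o{\left(-50 \right)} = \left(3382 + 1959\right) + \left(-50\right)^{2} = 5341 + 2500 = 7841$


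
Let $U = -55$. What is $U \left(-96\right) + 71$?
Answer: $5351$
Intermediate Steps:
$U \left(-96\right) + 71 = \left(-55\right) \left(-96\right) + 71 = 5280 + 71 = 5351$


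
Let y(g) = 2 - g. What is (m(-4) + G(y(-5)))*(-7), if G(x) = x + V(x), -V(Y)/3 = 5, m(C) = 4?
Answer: 28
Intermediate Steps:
V(Y) = -15 (V(Y) = -3*5 = -15)
G(x) = -15 + x (G(x) = x - 15 = -15 + x)
(m(-4) + G(y(-5)))*(-7) = (4 + (-15 + (2 - 1*(-5))))*(-7) = (4 + (-15 + (2 + 5)))*(-7) = (4 + (-15 + 7))*(-7) = (4 - 8)*(-7) = -4*(-7) = 28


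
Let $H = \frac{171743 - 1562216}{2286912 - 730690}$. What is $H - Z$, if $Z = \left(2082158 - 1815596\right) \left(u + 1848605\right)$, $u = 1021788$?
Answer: $- \frac{1190724120006034725}{1556222} \approx -7.6514 \cdot 10^{11}$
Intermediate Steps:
$Z = 765137698866$ ($Z = \left(2082158 - 1815596\right) \left(1021788 + 1848605\right) = 266562 \cdot 2870393 = 765137698866$)
$H = - \frac{1390473}{1556222} \approx -0.89349$
$H - Z = - \frac{1390473}{1556222} - 765137698866 = - \frac{1190724120006034725}{1556222}$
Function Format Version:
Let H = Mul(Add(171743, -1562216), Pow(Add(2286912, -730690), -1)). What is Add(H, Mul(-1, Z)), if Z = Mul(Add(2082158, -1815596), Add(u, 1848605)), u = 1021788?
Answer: Rational(-1190724120006034725, 1556222) ≈ -7.6514e+11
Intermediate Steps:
Z = 765137698866 (Z = Mul(Add(2082158, -1815596), Add(1021788, 1848605)) = Mul(266562, 2870393) = 765137698866)
H = Rational(-1390473, 1556222) (H = Mul(-1390473, Pow(1556222, -1)) = Mul(-1390473, Rational(1, 1556222)) = Rational(-1390473, 1556222) ≈ -0.89349)
Add(H, Mul(-1, Z)) = Add(Rational(-1390473, 1556222), Mul(-1, 765137698866)) = Add(Rational(-1390473, 1556222), -765137698866) = Rational(-1190724120006034725, 1556222)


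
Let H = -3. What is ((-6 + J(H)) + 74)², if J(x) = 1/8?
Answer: 297025/64 ≈ 4641.0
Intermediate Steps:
J(x) = ⅛
((-6 + J(H)) + 74)² = ((-6 + ⅛) + 74)² = (-47/8 + 74)² = (545/8)² = 297025/64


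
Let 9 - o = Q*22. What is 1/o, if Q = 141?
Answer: -1/3093 ≈ -0.00032331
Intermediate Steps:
o = -3093 (o = 9 - 141*22 = 9 - 1*3102 = 9 - 3102 = -3093)
1/o = 1/(-3093) = -1/3093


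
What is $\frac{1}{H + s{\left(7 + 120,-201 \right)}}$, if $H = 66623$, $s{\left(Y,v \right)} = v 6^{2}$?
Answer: $\frac{1}{59387} \approx 1.6839 \cdot 10^{-5}$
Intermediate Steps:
$s{\left(Y,v \right)} = 36 v$ ($s{\left(Y,v \right)} = v 36 = 36 v$)
$\frac{1}{H + s{\left(7 + 120,-201 \right)}} = \frac{1}{66623 + 36 \left(-201\right)} = \frac{1}{66623 - 7236} = \frac{1}{59387}$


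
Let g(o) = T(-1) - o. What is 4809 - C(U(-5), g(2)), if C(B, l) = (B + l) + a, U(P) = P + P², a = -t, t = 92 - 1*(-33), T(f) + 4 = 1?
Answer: 4919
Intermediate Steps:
T(f) = -3 (T(f) = -4 + 1 = -3)
t = 125 (t = 92 + 33 = 125)
g(o) = -3 - o
a = -125 (a = -1*125 = -125)
C(B, l) = -125 + B + l (C(B, l) = (B + l) - 125 = -125 + B + l)
4809 - C(U(-5), g(2)) = 4809 - (-125 - 5*(1 - 5) + (-3 - 1*2)) = 4809 - (-125 - 5*(-4) + (-3 - 2)) = 4809 - (-125 + 20 - 5) = 4809 - 1*(-110) = 4809 + 110 = 4919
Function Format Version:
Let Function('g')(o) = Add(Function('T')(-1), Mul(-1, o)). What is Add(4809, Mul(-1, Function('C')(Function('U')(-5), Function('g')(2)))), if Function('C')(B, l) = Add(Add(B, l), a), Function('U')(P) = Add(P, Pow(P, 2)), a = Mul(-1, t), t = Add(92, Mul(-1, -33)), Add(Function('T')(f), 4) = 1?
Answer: 4919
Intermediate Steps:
Function('T')(f) = -3 (Function('T')(f) = Add(-4, 1) = -3)
t = 125 (t = Add(92, 33) = 125)
Function('g')(o) = Add(-3, Mul(-1, o))
a = -125 (a = Mul(-1, 125) = -125)
Function('C')(B, l) = Add(-125, B, l) (Function('C')(B, l) = Add(Add(B, l), -125) = Add(-125, B, l))
Add(4809, Mul(-1, Function('C')(Function('U')(-5), Function('g')(2)))) = Add(4809, Mul(-1, Add(-125, Mul(-5, Add(1, -5)), Add(-3, Mul(-1, 2))))) = Add(4809, Mul(-1, Add(-125, Mul(-5, -4), Add(-3, -2)))) = Add(4809, Mul(-1, Add(-125, 20, -5))) = Add(4809, Mul(-1, -110)) = Add(4809, 110) = 4919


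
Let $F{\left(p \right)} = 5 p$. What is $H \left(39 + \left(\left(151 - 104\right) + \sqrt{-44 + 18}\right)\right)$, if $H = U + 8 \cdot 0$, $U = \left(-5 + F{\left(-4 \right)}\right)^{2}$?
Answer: $53750 + 625 i \sqrt{26} \approx 53750.0 + 3186.9 i$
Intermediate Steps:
$U = 625$ ($U = \left(-5 + 5 \left(-4\right)\right)^{2} = \left(-5 - 20\right)^{2} = \left(-25\right)^{2} = 625$)
$H = 625$ ($H = 625 + 8 \cdot 0 = 625 + 0 = 625$)
$H \left(39 + \left(\left(151 - 104\right) + \sqrt{-44 + 18}\right)\right) = 625 \left(39 + \left(\left(151 - 104\right) + \sqrt{-44 + 18}\right)\right) = 625 \left(39 + \left(47 + \sqrt{-26}\right)\right) = 625 \left(39 + \left(47 + i \sqrt{26}\right)\right) = 625 \left(86 + i \sqrt{26}\right) = 53750 + 625 i \sqrt{26}$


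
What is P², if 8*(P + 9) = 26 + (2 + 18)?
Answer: 169/16 ≈ 10.563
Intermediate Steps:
P = -13/4 (P = -9 + (26 + (2 + 18))/8 = -9 + (26 + 20)/8 = -9 + (⅛)*46 = -9 + 23/4 = -13/4 ≈ -3.2500)
P² = (-13/4)² = 169/16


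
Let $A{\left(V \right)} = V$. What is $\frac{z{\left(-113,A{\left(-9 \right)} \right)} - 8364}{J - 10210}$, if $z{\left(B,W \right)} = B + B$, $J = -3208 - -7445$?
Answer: $\frac{8590}{5973} \approx 1.4381$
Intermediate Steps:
$J = 4237$ ($J = -3208 + 7445 = 4237$)
$z{\left(B,W \right)} = 2 B$
$\frac{z{\left(-113,A{\left(-9 \right)} \right)} - 8364}{J - 10210} = \frac{2 \left(-113\right) - 8364}{4237 - 10210} = \frac{-226 - 8364}{-5973} = \left(-8590\right) \left(- \frac{1}{5973}\right) = \frac{8590}{5973}$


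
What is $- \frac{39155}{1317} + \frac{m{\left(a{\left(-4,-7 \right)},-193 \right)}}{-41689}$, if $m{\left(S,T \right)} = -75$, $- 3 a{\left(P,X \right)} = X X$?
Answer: $- \frac{1632234020}{54904413} \approx -29.729$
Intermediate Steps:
$a{\left(P,X \right)} = - \frac{X^{2}}{3}$ ($a{\left(P,X \right)} = - \frac{X X}{3} = - \frac{X^{2}}{3}$)
$- \frac{39155}{1317} + \frac{m{\left(a{\left(-4,-7 \right)},-193 \right)}}{-41689} = - \frac{39155}{1317} - \frac{75}{-41689} = \left(-39155\right) \frac{1}{1317} - - \frac{75}{41689} = - \frac{39155}{1317} + \frac{75}{41689} = - \frac{1632234020}{54904413}$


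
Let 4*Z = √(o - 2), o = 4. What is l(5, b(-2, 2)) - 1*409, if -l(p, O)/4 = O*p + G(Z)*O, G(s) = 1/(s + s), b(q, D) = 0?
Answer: -409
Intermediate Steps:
Z = √2/4 (Z = √(4 - 2)/4 = √2/4 ≈ 0.35355)
G(s) = 1/(2*s)
l(p, O) = -4*O*p - 4*O*√2 (l(p, O) = -4*(O*p + (1/(2*((√2/4))))*O) = -4*(O*p + ((2*√2)/2)*O) = -4*(O*p + √2*O) = -4*(O*p + O*√2) = -4*O*p - 4*O*√2)
l(5, b(-2, 2)) - 1*409 = -4*0*(5 + √2) - 1*409 = 0 - 409 = -409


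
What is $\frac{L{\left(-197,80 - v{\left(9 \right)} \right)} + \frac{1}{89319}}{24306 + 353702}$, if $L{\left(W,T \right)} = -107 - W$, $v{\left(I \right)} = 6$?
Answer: $\frac{8038711}{33763296552} \approx 0.00023809$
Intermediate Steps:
$\frac{L{\left(-197,80 - v{\left(9 \right)} \right)} + \frac{1}{89319}}{24306 + 353702} = \frac{\left(-107 - -197\right) + \frac{1}{89319}}{24306 + 353702} = \frac{\left(-107 + 197\right) + \frac{1}{89319}}{378008} = \left(90 + \frac{1}{89319}\right) \frac{1}{378008} = \frac{8038711}{89319} \cdot \frac{1}{378008} = \frac{8038711}{33763296552}$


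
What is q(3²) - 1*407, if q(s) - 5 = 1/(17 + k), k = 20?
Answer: -14873/37 ≈ -401.97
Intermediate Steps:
q(s) = 186/37 (q(s) = 5 + 1/(17 + 20) = 5 + 1/37 = 186/37)
q(3²) - 1*407 = 186/37 - 1*407 = 186/37 - 407 = -14873/37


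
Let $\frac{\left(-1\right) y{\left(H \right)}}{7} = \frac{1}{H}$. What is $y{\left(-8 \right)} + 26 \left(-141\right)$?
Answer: $- \frac{29321}{8} \approx -3665.1$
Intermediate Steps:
$y{\left(H \right)} = - \frac{7}{H}$
$y{\left(-8 \right)} + 26 \left(-141\right) = - \frac{7}{-8} + 26 \left(-141\right) = \left(-7\right) \left(- \frac{1}{8}\right) - 3666 = \frac{7}{8} - 3666 = - \frac{29321}{8}$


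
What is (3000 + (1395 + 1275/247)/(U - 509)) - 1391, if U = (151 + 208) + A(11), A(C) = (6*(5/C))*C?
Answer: 394541/247 ≈ 1597.3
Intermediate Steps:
A(C) = 30 (A(C) = (30/C)*C = 30)
U = 389 (U = (151 + 208) + 30 = 359 + 30 = 389)
(3000 + (1395 + 1275/247)/(U - 509)) - 1391 = (3000 + (1395 + 1275/247)/(389 - 509)) - 1391 = (3000 + (1395 + 1275*(1/247))/(-120)) - 1391 = (3000 + (1395 + 1275/247)*(-1/120)) - 1391 = (3000 + (345840/247)*(-1/120)) - 1391 = (3000 - 2882/247) - 1391 = 738118/247 - 1391 = 394541/247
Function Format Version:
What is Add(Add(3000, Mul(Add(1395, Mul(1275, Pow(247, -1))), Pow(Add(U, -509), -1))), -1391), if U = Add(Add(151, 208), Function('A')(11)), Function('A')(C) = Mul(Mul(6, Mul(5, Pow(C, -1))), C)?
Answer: Rational(394541, 247) ≈ 1597.3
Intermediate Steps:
Function('A')(C) = 30 (Function('A')(C) = Mul(Mul(30, Pow(C, -1)), C) = 30)
U = 389 (U = Add(Add(151, 208), 30) = Add(359, 30) = 389)
Add(Add(3000, Mul(Add(1395, Mul(1275, Pow(247, -1))), Pow(Add(U, -509), -1))), -1391) = Add(Add(3000, Mul(Add(1395, Mul(1275, Pow(247, -1))), Pow(Add(389, -509), -1))), -1391) = Add(Add(3000, Mul(Add(1395, Mul(1275, Rational(1, 247))), Pow(-120, -1))), -1391) = Add(Add(3000, Mul(Add(1395, Rational(1275, 247)), Rational(-1, 120))), -1391) = Add(Add(3000, Mul(Rational(345840, 247), Rational(-1, 120))), -1391) = Add(Add(3000, Rational(-2882, 247)), -1391) = Add(Rational(738118, 247), -1391) = Rational(394541, 247)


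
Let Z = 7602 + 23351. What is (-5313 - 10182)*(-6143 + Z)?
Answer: -384430950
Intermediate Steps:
Z = 30953
(-5313 - 10182)*(-6143 + Z) = (-5313 - 10182)*(-6143 + 30953) = -15495*24810 = -384430950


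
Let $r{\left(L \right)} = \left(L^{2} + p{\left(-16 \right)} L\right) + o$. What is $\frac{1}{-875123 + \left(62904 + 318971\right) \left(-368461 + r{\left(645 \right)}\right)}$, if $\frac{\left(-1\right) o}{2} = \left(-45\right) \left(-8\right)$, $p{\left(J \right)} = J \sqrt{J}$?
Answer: $\frac{17887677377}{568466392383637600129} + \frac{15763800000 i}{568466392383637600129} \approx 3.1467 \cdot 10^{-11} + 2.773 \cdot 10^{-11} i$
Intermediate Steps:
$p{\left(J \right)} = J^{\frac{3}{2}}$
$o = -720$ ($o = - 2 \left(\left(-45\right) \left(-8\right)\right) = \left(-2\right) 360 = -720$)
$r{\left(L \right)} = -720 + L^{2} - 64 i L$ ($r{\left(L \right)} = \left(L^{2} + \left(-16\right)^{\frac{3}{2}} L\right) - 720 = \left(L^{2} + - 64 i L\right) - 720 = \left(L^{2} - 64 i L\right) - 720 = -720 + L^{2} - 64 i L$)
$\frac{1}{-875123 + \left(62904 + 318971\right) \left(-368461 + r{\left(645 \right)}\right)} = \frac{1}{-875123 + \left(62904 + 318971\right) \left(-368461 - \left(720 - 416025 + 64 i 645\right)\right)} = \frac{1}{-875123 + 381875 \left(-368461 - \left(-415305 + 41280 i\right)\right)} = \frac{1}{-875123 + 381875 \left(-368461 + \left(415305 - 41280 i\right)\right)} = \frac{1}{-875123 + 381875 \left(46844 - 41280 i\right)} = \frac{1}{-875123 + \left(17888552500 - 15763800000 i\right)} = \frac{1}{17887677377 - 15763800000 i} = \frac{17887677377 + 15763800000 i}{568466392383637600129}$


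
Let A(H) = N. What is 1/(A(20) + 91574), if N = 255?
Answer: 1/91829 ≈ 1.0890e-5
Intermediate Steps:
A(H) = 255
1/(A(20) + 91574) = 1/(255 + 91574) = 1/91829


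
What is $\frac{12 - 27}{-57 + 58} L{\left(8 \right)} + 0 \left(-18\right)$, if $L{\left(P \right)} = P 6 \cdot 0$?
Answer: $0$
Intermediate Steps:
$L{\left(P \right)} = 0$ ($L{\left(P \right)} = 6 P 0 = 0$)
$\frac{12 - 27}{-57 + 58} L{\left(8 \right)} + 0 \left(-18\right) = \frac{12 - 27}{-57 + 58} \cdot 0 + 0 \left(-18\right) = - \frac{15}{1} \cdot 0 + 0 = \left(-15\right) 1 \cdot 0 + 0 = \left(-15\right) 0 + 0 = 0 + 0 = 0$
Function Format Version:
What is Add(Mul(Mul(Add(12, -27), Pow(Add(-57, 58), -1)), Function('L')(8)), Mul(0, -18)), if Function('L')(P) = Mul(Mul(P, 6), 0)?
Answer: 0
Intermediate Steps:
Function('L')(P) = 0 (Function('L')(P) = Mul(Mul(6, P), 0) = 0)
Add(Mul(Mul(Add(12, -27), Pow(Add(-57, 58), -1)), Function('L')(8)), Mul(0, -18)) = Add(Mul(Mul(Add(12, -27), Pow(Add(-57, 58), -1)), 0), Mul(0, -18)) = Add(Mul(Mul(-15, Pow(1, -1)), 0), 0) = Add(Mul(Mul(-15, 1), 0), 0) = Add(Mul(-15, 0), 0) = Add(0, 0) = 0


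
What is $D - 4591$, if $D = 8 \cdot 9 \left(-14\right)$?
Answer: $-5599$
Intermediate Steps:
$D = -1008$ ($D = 72 \left(-14\right) = -1008$)
$D - 4591 = -1008 - 4591 = -5599$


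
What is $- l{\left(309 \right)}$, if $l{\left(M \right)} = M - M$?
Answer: $0$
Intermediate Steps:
$l{\left(M \right)} = 0$
$- l{\left(309 \right)} = \left(-1\right) 0 = 0$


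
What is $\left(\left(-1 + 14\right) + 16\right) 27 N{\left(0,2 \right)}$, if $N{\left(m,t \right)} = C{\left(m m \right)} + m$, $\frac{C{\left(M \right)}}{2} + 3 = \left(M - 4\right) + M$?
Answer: $-10962$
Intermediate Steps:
$C{\left(M \right)} = -14 + 4 M$ ($C{\left(M \right)} = -6 + 2 \left(\left(M - 4\right) + M\right) = -6 + 2 \left(\left(-4 + M\right) + M\right) = -6 + 2 \left(-4 + 2 M\right) = -6 + \left(-8 + 4 M\right) = -14 + 4 M$)
$N{\left(m,t \right)} = -14 + m + 4 m^{2}$ ($N{\left(m,t \right)} = \left(-14 + 4 m m\right) + m = \left(-14 + 4 m^{2}\right) + m = -14 + m + 4 m^{2}$)
$\left(\left(-1 + 14\right) + 16\right) 27 N{\left(0,2 \right)} = \left(\left(-1 + 14\right) + 16\right) 27 \left(-14 + 0 + 4 \cdot 0^{2}\right) = \left(13 + 16\right) 27 \left(-14 + 0 + 4 \cdot 0\right) = 29 \cdot 27 \left(-14 + 0 + 0\right) = 783 \left(-14\right) = -10962$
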